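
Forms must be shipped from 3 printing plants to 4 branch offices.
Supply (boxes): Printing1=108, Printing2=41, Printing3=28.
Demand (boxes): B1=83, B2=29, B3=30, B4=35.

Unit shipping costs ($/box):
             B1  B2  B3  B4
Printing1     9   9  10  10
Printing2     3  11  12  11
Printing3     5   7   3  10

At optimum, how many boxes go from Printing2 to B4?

Optimal shipments:
  Printing1–B1: 42 × $9 = $378
  Printing1–B2: 29 × $9 = $261
  Printing1–B3: 2 × $10 = $20
  Printing1–B4: 35 × $10 = $350
  Printing2–B1: 41 × $3 = $123
  Printing3–B3: 28 × $3 = $84
Total cost = $1216.
The route Printing2→B4 is not used.

0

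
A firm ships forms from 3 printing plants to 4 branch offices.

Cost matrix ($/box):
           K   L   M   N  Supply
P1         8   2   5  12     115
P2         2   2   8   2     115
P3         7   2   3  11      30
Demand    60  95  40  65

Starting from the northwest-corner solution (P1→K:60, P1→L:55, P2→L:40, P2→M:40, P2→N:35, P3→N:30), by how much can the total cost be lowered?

750

Current plan cost = 60·8 + 55·2 + 40·2 + 40·8 + 35·2 + 30·11 = $1390.
Optimal plan:
  P1–K: 10 × $8 = $80
  P1–L: 95 × $2 = $190
  P1–M: 10 × $5 = $50
  P2–K: 50 × $2 = $100
  P2–N: 65 × $2 = $130
  P3–M: 30 × $3 = $90
Optimal cost = $640.
Saving = 1390 − 640 = $750.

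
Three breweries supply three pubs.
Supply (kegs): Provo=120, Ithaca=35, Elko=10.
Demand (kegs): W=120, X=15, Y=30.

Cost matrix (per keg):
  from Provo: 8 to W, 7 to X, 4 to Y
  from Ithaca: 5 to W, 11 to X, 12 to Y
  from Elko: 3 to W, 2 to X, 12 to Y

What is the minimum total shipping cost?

1030

Optimal allocation:
  Provo to W: 75 × 8 = 600
  Provo to X: 15 × 7 = 105
  Provo to Y: 30 × 4 = 120
  Ithaca to W: 35 × 5 = 175
  Elko to W: 10 × 3 = 30
Total = 600 + 105 + 120 + 175 + 30 = 1030.
(Supply check: Provo ships 120; Ithaca ships 35; Elko ships 10.)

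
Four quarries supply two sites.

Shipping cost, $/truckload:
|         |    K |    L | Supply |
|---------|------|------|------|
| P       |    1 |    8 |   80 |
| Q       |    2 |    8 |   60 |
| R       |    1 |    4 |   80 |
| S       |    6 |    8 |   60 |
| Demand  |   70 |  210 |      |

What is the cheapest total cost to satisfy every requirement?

1430

One minimum-cost allocation:
  P to K: 70 truckloads
  P to L: 10 truckloads
  Q to L: 60 truckloads
  R to L: 80 truckloads
  S to L: 60 truckloads
Total cost = $1430.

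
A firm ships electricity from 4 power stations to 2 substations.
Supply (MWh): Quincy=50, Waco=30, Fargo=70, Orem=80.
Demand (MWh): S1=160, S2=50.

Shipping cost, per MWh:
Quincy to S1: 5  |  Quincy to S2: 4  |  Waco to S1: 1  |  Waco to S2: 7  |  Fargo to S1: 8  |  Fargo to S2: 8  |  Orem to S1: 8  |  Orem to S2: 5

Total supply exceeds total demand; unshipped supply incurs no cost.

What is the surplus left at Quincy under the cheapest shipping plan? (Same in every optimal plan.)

0

Minimum-cost shipments:
  Quincy to S1: 50 × 5 = 250
  Waco to S1: 30 × 1 = 30
  Fargo to S1: 70 × 8 = 560
  Orem to S1: 10 × 8 = 80
  Orem to S2: 50 × 5 = 250
Total cost = 1170.
Quincy ships 50 of its 50, leaving 0.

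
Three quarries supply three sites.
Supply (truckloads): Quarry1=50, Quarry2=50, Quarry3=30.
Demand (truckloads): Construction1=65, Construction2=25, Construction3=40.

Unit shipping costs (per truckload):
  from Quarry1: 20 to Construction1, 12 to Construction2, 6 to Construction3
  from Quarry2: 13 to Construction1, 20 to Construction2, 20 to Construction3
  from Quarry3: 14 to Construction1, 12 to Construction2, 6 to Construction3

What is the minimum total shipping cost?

1400

Optimal allocation:
  Quarry1->Construction2: 25 × 12 = 300
  Quarry1->Construction3: 25 × 6 = 150
  Quarry2->Construction1: 50 × 13 = 650
  Quarry3->Construction1: 15 × 14 = 210
  Quarry3->Construction3: 15 × 6 = 90
Total = 300 + 150 + 650 + 210 + 90 = 1400.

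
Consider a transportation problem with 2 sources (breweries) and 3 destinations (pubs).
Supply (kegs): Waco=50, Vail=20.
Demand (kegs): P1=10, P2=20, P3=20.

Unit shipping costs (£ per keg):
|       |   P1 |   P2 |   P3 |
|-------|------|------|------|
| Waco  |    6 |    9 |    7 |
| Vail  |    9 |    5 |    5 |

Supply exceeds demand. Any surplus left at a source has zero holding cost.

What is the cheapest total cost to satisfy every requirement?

An optimal shipping plan:
  Waco->P1: 10 × £6 = £60
  Waco->P3: 20 × £7 = £140
  Vail->P2: 20 × £5 = £100
Total = 60 + 140 + 100 = £300.
(Supply check: Waco ships 30; Vail ships 20.)

300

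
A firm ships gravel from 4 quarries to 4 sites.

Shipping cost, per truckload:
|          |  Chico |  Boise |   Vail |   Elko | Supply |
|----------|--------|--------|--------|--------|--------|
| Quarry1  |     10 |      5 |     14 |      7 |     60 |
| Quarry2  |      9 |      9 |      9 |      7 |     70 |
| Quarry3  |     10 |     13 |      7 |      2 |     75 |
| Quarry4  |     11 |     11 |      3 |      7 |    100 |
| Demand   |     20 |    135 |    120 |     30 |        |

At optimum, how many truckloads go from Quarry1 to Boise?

Optimal shipments:
  Quarry1->Boise: 60 × 5 = 300
  Quarry2->Boise: 70 × 9 = 630
  Quarry3->Chico: 20 × 10 = 200
  Quarry3->Boise: 5 × 13 = 65
  Quarry3->Vail: 20 × 7 = 140
  Quarry3->Elko: 30 × 2 = 60
  Quarry4->Vail: 100 × 3 = 300
Total cost = 1695.
So Quarry1→Boise carries 60 truckloads.

60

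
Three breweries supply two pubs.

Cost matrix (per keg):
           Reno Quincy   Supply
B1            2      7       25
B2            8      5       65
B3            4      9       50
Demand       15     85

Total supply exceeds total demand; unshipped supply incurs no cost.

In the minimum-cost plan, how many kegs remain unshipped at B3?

40

Minimum-cost shipments:
  B1 to Reno: 5 kegs
  B1 to Quincy: 20 kegs
  B2 to Quincy: 65 kegs
  B3 to Reno: 10 kegs
Total cost = 515.
B3 ships 10 of its 50, leaving 40.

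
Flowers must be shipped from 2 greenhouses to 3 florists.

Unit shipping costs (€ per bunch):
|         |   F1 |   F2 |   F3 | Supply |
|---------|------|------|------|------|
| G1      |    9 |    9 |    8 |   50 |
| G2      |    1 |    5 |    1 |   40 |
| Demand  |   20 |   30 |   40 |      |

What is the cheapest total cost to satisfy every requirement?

470

A cheapest plan:
  G1→F2: 30 × €9 = €270
  G1→F3: 20 × €8 = €160
  G2→F1: 20 × €1 = €20
  G2→F3: 20 × €1 = €20
Total = 270 + 160 + 20 + 20 = €470.
(Supply check: G1 ships 50; G2 ships 40.)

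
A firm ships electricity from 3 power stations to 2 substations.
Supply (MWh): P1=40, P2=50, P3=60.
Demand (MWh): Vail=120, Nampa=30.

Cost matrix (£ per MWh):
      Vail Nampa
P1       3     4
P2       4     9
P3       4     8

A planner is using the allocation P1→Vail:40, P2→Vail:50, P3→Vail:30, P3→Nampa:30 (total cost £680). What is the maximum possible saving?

Current plan cost = 40·3 + 50·4 + 30·4 + 30·8 = £680.
Optimal plan:
  P1→Vail: 10 × £3 = £30
  P1→Nampa: 30 × £4 = £120
  P2→Vail: 50 × £4 = £200
  P3→Vail: 60 × £4 = £240
Optimal cost = £590.
Saving = 680 − 590 = £90.

90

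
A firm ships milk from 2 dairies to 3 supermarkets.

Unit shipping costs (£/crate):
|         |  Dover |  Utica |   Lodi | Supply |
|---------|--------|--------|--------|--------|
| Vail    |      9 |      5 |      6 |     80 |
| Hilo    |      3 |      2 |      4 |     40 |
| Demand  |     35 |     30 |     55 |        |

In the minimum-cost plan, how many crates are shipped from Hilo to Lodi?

Solving gives:
  Vail→Utica: 25 crates
  Vail→Lodi: 55 crates
  Hilo→Dover: 35 crates
  Hilo→Utica: 5 crates
Total cost = £570.
The route Hilo→Lodi is not used.

0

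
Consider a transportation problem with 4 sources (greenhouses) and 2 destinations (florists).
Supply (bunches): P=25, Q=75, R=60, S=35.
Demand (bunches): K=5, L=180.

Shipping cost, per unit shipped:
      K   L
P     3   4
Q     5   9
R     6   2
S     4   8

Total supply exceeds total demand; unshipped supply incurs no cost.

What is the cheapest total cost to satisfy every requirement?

1065

Optimal allocation:
  P–L: 25 × 4 = 100
  Q–L: 65 × 9 = 585
  R–L: 60 × 2 = 120
  S–K: 5 × 4 = 20
  S–L: 30 × 8 = 240
Total = 100 + 585 + 120 + 20 + 240 = 1065.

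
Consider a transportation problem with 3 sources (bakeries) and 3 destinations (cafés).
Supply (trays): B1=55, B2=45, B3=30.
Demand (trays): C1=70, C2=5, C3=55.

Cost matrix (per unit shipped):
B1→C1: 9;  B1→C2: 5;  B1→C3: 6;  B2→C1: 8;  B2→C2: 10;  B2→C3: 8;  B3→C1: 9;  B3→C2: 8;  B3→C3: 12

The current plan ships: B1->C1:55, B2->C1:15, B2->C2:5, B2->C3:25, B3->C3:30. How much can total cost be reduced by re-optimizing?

270

Current plan cost = 55·9 + 15·8 + 5·10 + 25·8 + 30·12 = 1225.
Optimal plan:
  B1->C3: 55 × 6 = 330
  B2->C1: 45 × 8 = 360
  B3->C1: 25 × 9 = 225
  B3->C2: 5 × 8 = 40
Optimal cost = 955.
Saving = 1225 − 955 = 270.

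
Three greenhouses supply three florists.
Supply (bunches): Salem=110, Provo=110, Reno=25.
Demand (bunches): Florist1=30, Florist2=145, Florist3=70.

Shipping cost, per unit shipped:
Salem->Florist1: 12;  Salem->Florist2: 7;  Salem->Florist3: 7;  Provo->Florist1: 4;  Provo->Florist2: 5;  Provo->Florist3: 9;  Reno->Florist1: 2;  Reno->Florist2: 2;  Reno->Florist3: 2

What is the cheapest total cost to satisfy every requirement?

1340

An optimal shipping plan:
  Salem–Florist2: 40 × 7 = 280
  Salem–Florist3: 70 × 7 = 490
  Provo–Florist1: 30 × 4 = 120
  Provo–Florist2: 80 × 5 = 400
  Reno–Florist2: 25 × 2 = 50
Total = 280 + 490 + 120 + 400 + 50 = 1340.
(Supply check: Salem ships 110; Provo ships 110; Reno ships 25.)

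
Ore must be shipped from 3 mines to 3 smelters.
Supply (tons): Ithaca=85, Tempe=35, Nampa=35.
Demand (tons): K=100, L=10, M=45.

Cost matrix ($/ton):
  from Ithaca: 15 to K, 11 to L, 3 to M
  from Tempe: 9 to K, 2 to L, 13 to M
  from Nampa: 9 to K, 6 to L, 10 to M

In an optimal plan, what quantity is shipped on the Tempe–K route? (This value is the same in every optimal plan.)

25

Optimal shipments:
  Ithaca→K: 40 × $15 = $600
  Ithaca→M: 45 × $3 = $135
  Tempe→K: 25 × $9 = $225
  Tempe→L: 10 × $2 = $20
  Nampa→K: 35 × $9 = $315
Total cost = $1295.
So Tempe→K carries 25 tons.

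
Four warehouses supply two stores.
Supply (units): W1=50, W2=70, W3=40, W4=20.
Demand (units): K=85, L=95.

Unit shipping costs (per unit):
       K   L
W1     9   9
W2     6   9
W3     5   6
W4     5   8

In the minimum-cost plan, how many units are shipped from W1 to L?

The minimum-cost plan:
  W1->L: 50 units
  W2->K: 70 units
  W3->L: 40 units
  W4->K: 15 units
  W4->L: 5 units
Total cost = 1225.
So W1→L carries 50 units.

50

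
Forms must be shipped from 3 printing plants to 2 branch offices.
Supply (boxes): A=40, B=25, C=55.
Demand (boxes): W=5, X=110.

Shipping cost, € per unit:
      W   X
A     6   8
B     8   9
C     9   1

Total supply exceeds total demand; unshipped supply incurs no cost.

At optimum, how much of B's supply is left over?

5

Minimum-cost shipments:
  A–W: 5 × €6 = €30
  A–X: 35 × €8 = €280
  B–X: 20 × €9 = €180
  C–X: 55 × €1 = €55
Total cost = €545.
B ships 20 of its 25, leaving 5.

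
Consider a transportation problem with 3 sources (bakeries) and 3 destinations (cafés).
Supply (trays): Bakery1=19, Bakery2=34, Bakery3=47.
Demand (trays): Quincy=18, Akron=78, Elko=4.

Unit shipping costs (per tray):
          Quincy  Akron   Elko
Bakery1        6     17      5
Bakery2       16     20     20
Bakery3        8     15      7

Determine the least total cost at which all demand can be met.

An optimal shipping plan:
  Bakery1->Quincy: 15 trays
  Bakery1->Elko: 4 trays
  Bakery2->Akron: 34 trays
  Bakery3->Quincy: 3 trays
  Bakery3->Akron: 44 trays
Total cost = 1474.

1474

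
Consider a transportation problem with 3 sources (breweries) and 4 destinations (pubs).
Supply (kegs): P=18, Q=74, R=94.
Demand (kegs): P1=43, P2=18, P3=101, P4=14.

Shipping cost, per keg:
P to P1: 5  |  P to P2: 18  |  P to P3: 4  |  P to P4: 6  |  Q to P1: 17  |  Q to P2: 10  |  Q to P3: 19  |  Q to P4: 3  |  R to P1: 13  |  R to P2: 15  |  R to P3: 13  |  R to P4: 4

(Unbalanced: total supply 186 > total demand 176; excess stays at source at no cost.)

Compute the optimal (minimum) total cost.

One minimum-cost allocation:
  P→P3: 18 × 4 = 72
  Q→P1: 32 × 17 = 544
  Q→P2: 18 × 10 = 180
  Q→P4: 14 × 3 = 42
  R→P1: 11 × 13 = 143
  R→P3: 83 × 13 = 1079
Total = 72 + 544 + 180 + 42 + 143 + 1079 = 2060.

2060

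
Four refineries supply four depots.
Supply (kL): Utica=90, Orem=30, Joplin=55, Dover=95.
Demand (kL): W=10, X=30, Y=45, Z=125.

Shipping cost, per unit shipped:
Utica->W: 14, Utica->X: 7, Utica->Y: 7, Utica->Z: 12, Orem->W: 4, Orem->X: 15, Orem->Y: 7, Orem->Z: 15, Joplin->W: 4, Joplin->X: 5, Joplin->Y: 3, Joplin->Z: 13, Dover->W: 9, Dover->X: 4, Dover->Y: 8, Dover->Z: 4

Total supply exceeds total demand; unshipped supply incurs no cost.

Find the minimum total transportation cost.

Optimal allocation:
  Utica to X: 20 × 7 = 140
  Utica to Z: 30 × 12 = 360
  Orem to W: 10 × 4 = 40
  Joplin to X: 10 × 5 = 50
  Joplin to Y: 45 × 3 = 135
  Dover to Z: 95 × 4 = 380
Total = 140 + 360 + 40 + 50 + 135 + 380 = 1105.

1105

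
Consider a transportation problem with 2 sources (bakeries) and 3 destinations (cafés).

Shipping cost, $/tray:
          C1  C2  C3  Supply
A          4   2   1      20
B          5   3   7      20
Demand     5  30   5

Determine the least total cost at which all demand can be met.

105

One minimum-cost allocation:
  A->C1: 5 × $4 = $20
  A->C2: 10 × $2 = $20
  A->C3: 5 × $1 = $5
  B->C2: 20 × $3 = $60
Total = 20 + 20 + 5 + 60 = $105.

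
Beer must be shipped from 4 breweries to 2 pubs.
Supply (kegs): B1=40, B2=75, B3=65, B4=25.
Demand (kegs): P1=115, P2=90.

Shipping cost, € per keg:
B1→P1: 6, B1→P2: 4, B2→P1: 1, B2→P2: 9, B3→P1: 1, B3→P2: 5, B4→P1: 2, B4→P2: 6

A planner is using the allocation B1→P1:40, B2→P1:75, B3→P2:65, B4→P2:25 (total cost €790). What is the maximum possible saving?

240

Current plan cost = 40·6 + 75·1 + 65·5 + 25·6 = €790.
Optimal plan:
  B1–P2: 40 × €4 = €160
  B2–P1: 75 × €1 = €75
  B3–P1: 40 × €1 = €40
  B3–P2: 25 × €5 = €125
  B4–P2: 25 × €6 = €150
Optimal cost = €550.
Saving = 790 − 550 = €240.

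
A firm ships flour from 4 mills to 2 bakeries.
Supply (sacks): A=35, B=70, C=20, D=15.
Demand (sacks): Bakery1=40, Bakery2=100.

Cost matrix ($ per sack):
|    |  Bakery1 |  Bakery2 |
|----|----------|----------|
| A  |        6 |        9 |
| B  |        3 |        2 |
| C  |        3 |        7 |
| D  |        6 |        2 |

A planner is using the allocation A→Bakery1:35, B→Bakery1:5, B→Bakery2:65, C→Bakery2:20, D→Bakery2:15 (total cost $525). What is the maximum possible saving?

Current plan cost = 35·6 + 5·3 + 65·2 + 20·7 + 15·2 = $525.
Optimal plan:
  A to Bakery1: 20 × $6 = $120
  A to Bakery2: 15 × $9 = $135
  B to Bakery2: 70 × $2 = $140
  C to Bakery1: 20 × $3 = $60
  D to Bakery2: 15 × $2 = $30
Optimal cost = $485.
Saving = 525 − 485 = $40.

40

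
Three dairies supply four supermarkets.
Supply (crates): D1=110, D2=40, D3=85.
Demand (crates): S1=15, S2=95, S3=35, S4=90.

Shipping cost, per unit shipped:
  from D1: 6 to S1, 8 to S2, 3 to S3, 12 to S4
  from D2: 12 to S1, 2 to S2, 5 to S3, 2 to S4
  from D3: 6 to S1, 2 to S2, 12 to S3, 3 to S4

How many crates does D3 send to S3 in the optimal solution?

0

The minimum-cost plan:
  D1->S1: 15 × 6 = 90
  D1->S2: 60 × 8 = 480
  D1->S3: 35 × 3 = 105
  D2->S4: 40 × 2 = 80
  D3->S2: 35 × 2 = 70
  D3->S4: 50 × 3 = 150
Total cost = 975.
The route D3→S3 is not used.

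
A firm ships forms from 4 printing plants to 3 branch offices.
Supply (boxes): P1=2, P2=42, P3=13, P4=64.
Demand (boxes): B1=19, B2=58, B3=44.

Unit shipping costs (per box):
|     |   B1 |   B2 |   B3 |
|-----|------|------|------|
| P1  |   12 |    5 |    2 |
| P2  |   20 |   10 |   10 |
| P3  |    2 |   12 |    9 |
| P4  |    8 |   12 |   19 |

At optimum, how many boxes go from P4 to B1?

The minimum-cost plan:
  P1→B3: 2 boxes
  P2→B3: 42 boxes
  P3→B1: 13 boxes
  P4→B1: 6 boxes
  P4→B2: 58 boxes
Total cost = 1194.
So P4→B1 carries 6 boxes.

6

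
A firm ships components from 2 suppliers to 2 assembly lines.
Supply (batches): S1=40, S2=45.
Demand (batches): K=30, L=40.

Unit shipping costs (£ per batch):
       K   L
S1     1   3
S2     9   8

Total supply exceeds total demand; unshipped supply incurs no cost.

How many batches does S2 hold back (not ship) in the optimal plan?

An optimal plan:
  S1 to K: 30 batches
  S1 to L: 10 batches
  S2 to L: 30 batches
Total cost = £300.
S2 ships 30 of its 45, leaving 15.

15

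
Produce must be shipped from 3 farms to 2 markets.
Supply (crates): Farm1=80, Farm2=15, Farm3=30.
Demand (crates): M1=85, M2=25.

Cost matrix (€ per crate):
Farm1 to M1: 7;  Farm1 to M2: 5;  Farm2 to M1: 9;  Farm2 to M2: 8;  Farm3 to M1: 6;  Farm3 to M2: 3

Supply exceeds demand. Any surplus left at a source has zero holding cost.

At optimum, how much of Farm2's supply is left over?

An optimal plan:
  Farm1→M1: 80 × €7 = €560
  Farm3→M1: 5 × €6 = €30
  Farm3→M2: 25 × €3 = €75
Total cost = €665.
Farm2 ships 0 of its 15, leaving 15.

15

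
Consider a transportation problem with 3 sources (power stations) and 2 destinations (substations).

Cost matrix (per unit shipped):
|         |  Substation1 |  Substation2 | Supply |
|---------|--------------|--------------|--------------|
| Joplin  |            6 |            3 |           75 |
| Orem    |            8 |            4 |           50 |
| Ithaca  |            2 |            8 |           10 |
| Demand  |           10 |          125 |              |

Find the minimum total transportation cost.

One minimum-cost allocation:
  Joplin->Substation2: 75 × 3 = 225
  Orem->Substation2: 50 × 4 = 200
  Ithaca->Substation1: 10 × 2 = 20
Total = 225 + 200 + 20 = 445.

445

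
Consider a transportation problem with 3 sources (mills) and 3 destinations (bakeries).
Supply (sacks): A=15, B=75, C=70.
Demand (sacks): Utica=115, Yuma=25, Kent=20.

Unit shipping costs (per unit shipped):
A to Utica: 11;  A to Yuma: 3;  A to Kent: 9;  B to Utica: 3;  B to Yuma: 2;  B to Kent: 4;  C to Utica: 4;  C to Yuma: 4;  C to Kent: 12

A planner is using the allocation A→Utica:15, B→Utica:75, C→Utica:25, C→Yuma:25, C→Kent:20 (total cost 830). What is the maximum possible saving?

270

Current plan cost = 15·11 + 75·3 + 25·4 + 25·4 + 20·12 = 830.
Optimal plan:
  A->Yuma: 15 × 3 = 45
  B->Utica: 45 × 3 = 135
  B->Yuma: 10 × 2 = 20
  B->Kent: 20 × 4 = 80
  C->Utica: 70 × 4 = 280
Optimal cost = 560.
Saving = 830 − 560 = 270.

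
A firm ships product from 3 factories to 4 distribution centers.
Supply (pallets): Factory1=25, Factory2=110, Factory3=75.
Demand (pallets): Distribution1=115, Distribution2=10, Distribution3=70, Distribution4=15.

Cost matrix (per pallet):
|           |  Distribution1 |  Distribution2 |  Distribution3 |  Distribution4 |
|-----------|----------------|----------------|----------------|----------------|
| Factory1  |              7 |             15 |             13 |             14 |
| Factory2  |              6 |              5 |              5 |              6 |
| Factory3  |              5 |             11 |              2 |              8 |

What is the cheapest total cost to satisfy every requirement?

One minimum-cost allocation:
  Factory1–Distribution1: 25 × 7 = 175
  Factory2–Distribution1: 85 × 6 = 510
  Factory2–Distribution2: 10 × 5 = 50
  Factory2–Distribution4: 15 × 6 = 90
  Factory3–Distribution1: 5 × 5 = 25
  Factory3–Distribution3: 70 × 2 = 140
Total = 175 + 510 + 50 + 90 + 25 + 140 = 990.
(Supply check: Factory1 ships 25; Factory2 ships 110; Factory3 ships 75.)

990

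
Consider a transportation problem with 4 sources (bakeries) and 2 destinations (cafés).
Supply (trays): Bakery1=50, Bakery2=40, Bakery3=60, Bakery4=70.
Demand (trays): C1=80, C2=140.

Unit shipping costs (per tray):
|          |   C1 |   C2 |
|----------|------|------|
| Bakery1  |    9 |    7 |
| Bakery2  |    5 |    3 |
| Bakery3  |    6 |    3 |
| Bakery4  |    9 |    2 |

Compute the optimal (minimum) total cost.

One minimum-cost allocation:
  Bakery1→C1: 50 × 9 = 450
  Bakery2→C1: 30 × 5 = 150
  Bakery2→C2: 10 × 3 = 30
  Bakery3→C2: 60 × 3 = 180
  Bakery4→C2: 70 × 2 = 140
Total = 450 + 150 + 30 + 180 + 140 = 950.

950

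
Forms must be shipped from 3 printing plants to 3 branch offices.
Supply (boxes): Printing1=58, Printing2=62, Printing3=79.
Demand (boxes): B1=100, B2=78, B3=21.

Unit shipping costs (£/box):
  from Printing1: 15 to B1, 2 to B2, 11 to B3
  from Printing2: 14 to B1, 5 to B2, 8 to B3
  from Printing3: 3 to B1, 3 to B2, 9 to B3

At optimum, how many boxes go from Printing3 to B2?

Optimal shipments:
  Printing1→B2: 58 × £2 = £116
  Printing2→B1: 21 × £14 = £294
  Printing2→B2: 20 × £5 = £100
  Printing2→B3: 21 × £8 = £168
  Printing3→B1: 79 × £3 = £237
Total cost = £915.
The route Printing3→B2 is not used.

0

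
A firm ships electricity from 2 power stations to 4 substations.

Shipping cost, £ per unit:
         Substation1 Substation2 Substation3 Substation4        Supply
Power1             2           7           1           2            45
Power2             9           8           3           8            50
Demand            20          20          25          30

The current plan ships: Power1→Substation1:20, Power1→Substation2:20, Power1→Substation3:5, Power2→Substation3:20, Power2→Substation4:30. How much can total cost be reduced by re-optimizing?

Current plan cost = 20·2 + 20·7 + 5·1 + 20·3 + 30·8 = £485.
Optimal plan:
  Power1→Substation1: 20 MWh
  Power1→Substation4: 25 MWh
  Power2→Substation2: 20 MWh
  Power2→Substation3: 25 MWh
  Power2→Substation4: 5 MWh
Optimal cost = £365.
Saving = 485 − 365 = £120.

120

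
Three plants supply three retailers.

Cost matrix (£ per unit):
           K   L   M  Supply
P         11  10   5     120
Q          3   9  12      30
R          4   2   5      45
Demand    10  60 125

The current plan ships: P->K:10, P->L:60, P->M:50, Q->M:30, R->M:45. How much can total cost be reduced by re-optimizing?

Current plan cost = 10·11 + 60·10 + 50·5 + 30·12 + 45·5 = £1545.
Optimal plan:
  P to M: 120 × £5 = £600
  Q to K: 10 × £3 = £30
  Q to L: 15 × £9 = £135
  Q to M: 5 × £12 = £60
  R to L: 45 × £2 = £90
Optimal cost = £915.
Saving = 1545 − 915 = £630.

630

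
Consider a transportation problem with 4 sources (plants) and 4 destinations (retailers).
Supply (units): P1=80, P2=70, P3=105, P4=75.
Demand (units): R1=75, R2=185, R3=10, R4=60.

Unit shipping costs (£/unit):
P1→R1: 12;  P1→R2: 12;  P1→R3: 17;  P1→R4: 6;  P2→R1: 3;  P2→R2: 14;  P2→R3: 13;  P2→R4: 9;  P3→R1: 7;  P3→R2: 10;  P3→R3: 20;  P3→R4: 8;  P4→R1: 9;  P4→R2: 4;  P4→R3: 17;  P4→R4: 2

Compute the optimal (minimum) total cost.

2195

A cheapest plan:
  P1 to R2: 10 × £12 = £120
  P1 to R3: 10 × £17 = £170
  P1 to R4: 60 × £6 = £360
  P2 to R1: 70 × £3 = £210
  P3 to R1: 5 × £7 = £35
  P3 to R2: 100 × £10 = £1000
  P4 to R2: 75 × £4 = £300
Total = 120 + 170 + 360 + 210 + 35 + 1000 + 300 = £2195.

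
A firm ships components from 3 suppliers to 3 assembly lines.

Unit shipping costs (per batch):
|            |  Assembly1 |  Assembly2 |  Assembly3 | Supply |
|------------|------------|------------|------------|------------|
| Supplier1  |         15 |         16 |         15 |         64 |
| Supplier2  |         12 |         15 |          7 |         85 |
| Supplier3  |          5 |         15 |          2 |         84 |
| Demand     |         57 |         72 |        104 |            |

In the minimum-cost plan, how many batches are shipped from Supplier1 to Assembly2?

Optimal shipments:
  Supplier1→Assembly2: 64 × 16 = 1024
  Supplier2→Assembly2: 8 × 15 = 120
  Supplier2→Assembly3: 77 × 7 = 539
  Supplier3→Assembly1: 57 × 5 = 285
  Supplier3→Assembly3: 27 × 2 = 54
Total cost = 2022.
So Supplier1→Assembly2 carries 64 batches.

64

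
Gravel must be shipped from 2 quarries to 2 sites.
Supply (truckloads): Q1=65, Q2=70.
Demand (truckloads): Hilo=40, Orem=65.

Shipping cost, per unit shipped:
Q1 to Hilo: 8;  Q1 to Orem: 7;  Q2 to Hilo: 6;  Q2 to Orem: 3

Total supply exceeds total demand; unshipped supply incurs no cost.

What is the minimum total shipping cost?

505

A cheapest plan:
  Q1 to Hilo: 35 truckloads
  Q2 to Hilo: 5 truckloads
  Q2 to Orem: 65 truckloads
Total cost = 505.
(Supply check: Q1 ships 35; Q2 ships 70.)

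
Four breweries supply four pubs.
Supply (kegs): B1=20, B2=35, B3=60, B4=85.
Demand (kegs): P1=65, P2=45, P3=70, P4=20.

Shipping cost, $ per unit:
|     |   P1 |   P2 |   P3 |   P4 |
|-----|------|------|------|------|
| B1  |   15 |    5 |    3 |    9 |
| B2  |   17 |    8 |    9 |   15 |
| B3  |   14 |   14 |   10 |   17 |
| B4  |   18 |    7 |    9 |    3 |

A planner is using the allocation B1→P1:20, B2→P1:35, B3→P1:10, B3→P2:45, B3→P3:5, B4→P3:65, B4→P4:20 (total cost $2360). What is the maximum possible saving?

Current plan cost = 20·15 + 35·17 + 10·14 + 45·14 + 5·10 + 65·9 + 20·3 = $2360.
Optimal plan:
  B1–P3: 20 kegs
  B2–P1: 5 kegs
  B2–P3: 30 kegs
  B3–P1: 60 kegs
  B4–P2: 45 kegs
  B4–P3: 20 kegs
  B4–P4: 20 kegs
Optimal cost = $1810.
Saving = 2360 − 1810 = $550.

550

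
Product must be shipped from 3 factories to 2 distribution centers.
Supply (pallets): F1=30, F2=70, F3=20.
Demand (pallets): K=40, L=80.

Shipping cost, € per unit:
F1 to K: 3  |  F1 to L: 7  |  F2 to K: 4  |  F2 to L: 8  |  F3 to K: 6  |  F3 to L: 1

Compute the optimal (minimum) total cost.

An optimal shipping plan:
  F1 to L: 30 × €7 = €210
  F2 to K: 40 × €4 = €160
  F2 to L: 30 × €8 = €240
  F3 to L: 20 × €1 = €20
Total = 210 + 160 + 240 + 20 = €630.

630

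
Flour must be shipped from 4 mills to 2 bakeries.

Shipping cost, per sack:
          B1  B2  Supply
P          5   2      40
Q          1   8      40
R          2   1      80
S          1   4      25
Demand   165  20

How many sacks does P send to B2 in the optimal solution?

Solving gives:
  P->B1: 20 × 5 = 100
  P->B2: 20 × 2 = 40
  Q->B1: 40 × 1 = 40
  R->B1: 80 × 2 = 160
  S->B1: 25 × 1 = 25
Total cost = 365.
So P→B2 carries 20 sacks.

20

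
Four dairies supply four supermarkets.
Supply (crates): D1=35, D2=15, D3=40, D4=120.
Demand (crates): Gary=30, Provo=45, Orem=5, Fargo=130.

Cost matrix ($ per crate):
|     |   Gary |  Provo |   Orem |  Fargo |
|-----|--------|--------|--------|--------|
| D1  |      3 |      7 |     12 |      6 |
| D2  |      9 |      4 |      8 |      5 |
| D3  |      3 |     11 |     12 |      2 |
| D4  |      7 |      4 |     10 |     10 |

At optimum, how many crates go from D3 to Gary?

Solving gives:
  D1->Fargo: 35 × $6 = $210
  D2->Fargo: 15 × $5 = $75
  D3->Fargo: 40 × $2 = $80
  D4->Gary: 30 × $7 = $210
  D4->Provo: 45 × $4 = $180
  D4->Orem: 5 × $10 = $50
  D4->Fargo: 40 × $10 = $400
Total cost = $1205.
The route D3→Gary is not used.

0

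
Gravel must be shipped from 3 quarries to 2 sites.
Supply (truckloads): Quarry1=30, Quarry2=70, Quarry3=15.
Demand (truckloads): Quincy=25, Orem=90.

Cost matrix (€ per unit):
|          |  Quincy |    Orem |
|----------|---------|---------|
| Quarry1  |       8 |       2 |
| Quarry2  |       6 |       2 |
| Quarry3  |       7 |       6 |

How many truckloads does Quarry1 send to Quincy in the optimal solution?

0

Solving gives:
  Quarry1 to Orem: 30 × €2 = €60
  Quarry2 to Quincy: 10 × €6 = €60
  Quarry2 to Orem: 60 × €2 = €120
  Quarry3 to Quincy: 15 × €7 = €105
Total cost = €345.
The route Quarry1→Quincy is not used.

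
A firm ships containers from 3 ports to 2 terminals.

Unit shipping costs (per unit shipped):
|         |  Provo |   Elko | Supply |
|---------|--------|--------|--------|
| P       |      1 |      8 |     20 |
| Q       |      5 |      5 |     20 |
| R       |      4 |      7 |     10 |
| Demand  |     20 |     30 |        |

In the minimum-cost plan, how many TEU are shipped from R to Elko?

Solving gives:
  P→Provo: 20 TEU
  Q→Elko: 20 TEU
  R→Elko: 10 TEU
Total cost = 190.
So R→Elko carries 10 TEU.

10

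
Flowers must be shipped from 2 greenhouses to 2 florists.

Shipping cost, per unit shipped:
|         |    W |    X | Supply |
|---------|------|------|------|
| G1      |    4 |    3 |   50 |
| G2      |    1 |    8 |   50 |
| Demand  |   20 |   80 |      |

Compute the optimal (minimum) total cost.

An optimal shipping plan:
  G1->X: 50 × 3 = 150
  G2->W: 20 × 1 = 20
  G2->X: 30 × 8 = 240
Total = 150 + 20 + 240 = 410.

410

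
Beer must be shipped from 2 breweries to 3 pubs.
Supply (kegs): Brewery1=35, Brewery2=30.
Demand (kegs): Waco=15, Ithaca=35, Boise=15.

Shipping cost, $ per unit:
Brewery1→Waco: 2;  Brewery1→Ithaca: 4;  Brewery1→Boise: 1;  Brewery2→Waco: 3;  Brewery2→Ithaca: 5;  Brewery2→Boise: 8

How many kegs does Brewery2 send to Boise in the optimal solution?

0

Optimal shipments:
  Brewery1 to Waco: 15 × $2 = $30
  Brewery1 to Ithaca: 5 × $4 = $20
  Brewery1 to Boise: 15 × $1 = $15
  Brewery2 to Ithaca: 30 × $5 = $150
Total cost = $215.
The route Brewery2→Boise is not used.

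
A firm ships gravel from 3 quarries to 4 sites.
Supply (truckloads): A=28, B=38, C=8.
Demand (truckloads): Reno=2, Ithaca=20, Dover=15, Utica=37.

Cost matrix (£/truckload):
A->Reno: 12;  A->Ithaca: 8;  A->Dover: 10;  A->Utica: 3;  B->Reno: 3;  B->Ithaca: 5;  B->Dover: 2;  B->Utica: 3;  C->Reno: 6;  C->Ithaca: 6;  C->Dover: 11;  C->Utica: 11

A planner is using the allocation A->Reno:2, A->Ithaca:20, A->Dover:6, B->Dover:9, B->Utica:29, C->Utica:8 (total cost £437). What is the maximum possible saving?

Current plan cost = 2·12 + 20·8 + 6·10 + 9·2 + 29·3 + 8·11 = £437.
Optimal plan:
  A to Utica: 28 truckloads
  B to Reno: 2 truckloads
  B to Ithaca: 12 truckloads
  B to Dover: 15 truckloads
  B to Utica: 9 truckloads
  C to Ithaca: 8 truckloads
Optimal cost = £255.
Saving = 437 − 255 = £182.

182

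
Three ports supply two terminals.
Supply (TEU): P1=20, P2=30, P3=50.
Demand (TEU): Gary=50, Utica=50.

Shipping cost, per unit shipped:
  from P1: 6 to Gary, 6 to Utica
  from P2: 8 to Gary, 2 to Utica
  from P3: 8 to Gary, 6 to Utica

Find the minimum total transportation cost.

540

An optimal shipping plan:
  P1–Gary: 20 × 6 = 120
  P2–Utica: 30 × 2 = 60
  P3–Gary: 30 × 8 = 240
  P3–Utica: 20 × 6 = 120
Total = 120 + 60 + 240 + 120 = 540.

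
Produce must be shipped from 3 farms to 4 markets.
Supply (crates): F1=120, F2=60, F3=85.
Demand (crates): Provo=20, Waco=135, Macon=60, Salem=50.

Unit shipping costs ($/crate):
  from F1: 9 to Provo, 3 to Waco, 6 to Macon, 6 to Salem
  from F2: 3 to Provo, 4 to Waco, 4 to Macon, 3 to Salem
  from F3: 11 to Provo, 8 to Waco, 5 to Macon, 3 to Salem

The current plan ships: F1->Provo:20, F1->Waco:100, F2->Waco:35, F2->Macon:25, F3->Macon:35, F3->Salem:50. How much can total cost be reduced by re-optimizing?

Current plan cost = 20·9 + 100·3 + 35·4 + 25·4 + 35·5 + 50·3 = $1045.
Optimal plan:
  F1–Waco: 120 × $3 = $360
  F2–Provo: 20 × $3 = $60
  F2–Waco: 15 × $4 = $60
  F2–Macon: 25 × $4 = $100
  F3–Macon: 35 × $5 = $175
  F3–Salem: 50 × $3 = $150
Optimal cost = $905.
Saving = 1045 − 905 = $140.

140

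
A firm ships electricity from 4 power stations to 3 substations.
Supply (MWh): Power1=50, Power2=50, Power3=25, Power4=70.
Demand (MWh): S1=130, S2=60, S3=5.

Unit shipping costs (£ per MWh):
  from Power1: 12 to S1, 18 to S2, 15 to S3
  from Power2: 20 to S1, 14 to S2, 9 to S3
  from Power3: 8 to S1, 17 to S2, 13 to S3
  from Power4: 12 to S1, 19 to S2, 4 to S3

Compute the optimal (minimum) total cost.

A cheapest plan:
  Power1 to S1: 40 × £12 = £480
  Power1 to S2: 10 × £18 = £180
  Power2 to S2: 50 × £14 = £700
  Power3 to S1: 25 × £8 = £200
  Power4 to S1: 65 × £12 = £780
  Power4 to S3: 5 × £4 = £20
Total = 480 + 180 + 700 + 200 + 780 + 20 = £2360.
(Supply check: Power1 ships 50; Power2 ships 50; Power3 ships 25; Power4 ships 70.)

2360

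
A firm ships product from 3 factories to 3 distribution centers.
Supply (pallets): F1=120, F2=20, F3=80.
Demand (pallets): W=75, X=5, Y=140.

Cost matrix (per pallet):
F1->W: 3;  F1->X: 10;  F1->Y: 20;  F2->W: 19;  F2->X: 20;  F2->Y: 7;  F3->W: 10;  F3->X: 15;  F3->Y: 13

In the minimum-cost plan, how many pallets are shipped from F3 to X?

0

Optimal shipments:
  F1 to W: 75 pallets
  F1 to X: 5 pallets
  F1 to Y: 40 pallets
  F2 to Y: 20 pallets
  F3 to Y: 80 pallets
Total cost = 2255.
The route F3→X is not used.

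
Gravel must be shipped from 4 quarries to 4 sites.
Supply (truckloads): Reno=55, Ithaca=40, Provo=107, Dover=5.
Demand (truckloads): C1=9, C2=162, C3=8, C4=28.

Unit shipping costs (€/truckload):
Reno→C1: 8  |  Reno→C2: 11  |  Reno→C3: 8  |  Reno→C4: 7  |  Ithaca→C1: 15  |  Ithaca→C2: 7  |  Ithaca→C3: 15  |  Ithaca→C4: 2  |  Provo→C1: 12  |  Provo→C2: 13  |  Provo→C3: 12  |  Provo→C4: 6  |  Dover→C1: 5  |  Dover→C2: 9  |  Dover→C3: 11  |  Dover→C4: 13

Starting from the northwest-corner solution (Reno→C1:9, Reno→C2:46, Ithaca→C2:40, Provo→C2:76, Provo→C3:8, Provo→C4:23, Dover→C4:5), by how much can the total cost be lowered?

Current plan cost = 9·8 + 46·11 + 40·7 + 76·13 + 8·12 + 23·6 + 5·13 = €2145.
Optimal plan:
  Reno to C1: 4 × €8 = €32
  Reno to C2: 43 × €11 = €473
  Reno to C3: 8 × €8 = €64
  Ithaca to C2: 40 × €7 = €280
  Provo to C2: 79 × €13 = €1027
  Provo to C4: 28 × €6 = €168
  Dover to C1: 5 × €5 = €25
Optimal cost = €2069.
Saving = 2145 − 2069 = €76.

76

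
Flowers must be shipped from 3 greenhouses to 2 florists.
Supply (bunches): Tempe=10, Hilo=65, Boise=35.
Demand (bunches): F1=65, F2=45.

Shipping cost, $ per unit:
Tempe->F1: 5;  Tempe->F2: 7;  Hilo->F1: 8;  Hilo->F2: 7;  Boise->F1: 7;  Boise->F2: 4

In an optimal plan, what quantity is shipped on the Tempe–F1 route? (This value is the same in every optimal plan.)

10

The minimum-cost plan:
  Tempe to F1: 10 × $5 = $50
  Hilo to F1: 55 × $8 = $440
  Hilo to F2: 10 × $7 = $70
  Boise to F2: 35 × $4 = $140
Total cost = $700.
So Tempe→F1 carries 10 bunches.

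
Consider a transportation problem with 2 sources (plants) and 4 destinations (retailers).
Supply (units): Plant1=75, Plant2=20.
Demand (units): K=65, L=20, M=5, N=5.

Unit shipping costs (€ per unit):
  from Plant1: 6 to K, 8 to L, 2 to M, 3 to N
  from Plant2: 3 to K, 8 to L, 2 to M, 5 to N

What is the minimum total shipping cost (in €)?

Optimal allocation:
  Plant1->K: 45 units
  Plant1->L: 20 units
  Plant1->M: 5 units
  Plant1->N: 5 units
  Plant2->K: 20 units
Total cost = €515.
(Supply check: Plant1 ships 75; Plant2 ships 20.)

515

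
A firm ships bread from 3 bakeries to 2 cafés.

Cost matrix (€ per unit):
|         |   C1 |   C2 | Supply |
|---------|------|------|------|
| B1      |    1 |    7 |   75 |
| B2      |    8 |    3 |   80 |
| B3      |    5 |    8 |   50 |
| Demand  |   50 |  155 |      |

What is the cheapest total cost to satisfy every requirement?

Optimal allocation:
  B1→C1: 50 × €1 = €50
  B1→C2: 25 × €7 = €175
  B2→C2: 80 × €3 = €240
  B3→C2: 50 × €8 = €400
Total = 50 + 175 + 240 + 400 = €865.
(Supply check: B1 ships 75; B2 ships 80; B3 ships 50.)

865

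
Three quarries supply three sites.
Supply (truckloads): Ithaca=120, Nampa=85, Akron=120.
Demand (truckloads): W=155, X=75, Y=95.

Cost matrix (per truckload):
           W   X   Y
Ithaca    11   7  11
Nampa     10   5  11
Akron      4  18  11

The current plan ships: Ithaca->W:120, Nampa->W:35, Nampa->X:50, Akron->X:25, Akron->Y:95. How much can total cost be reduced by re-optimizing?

1140

Current plan cost = 120·11 + 35·10 + 50·5 + 25·18 + 95·11 = 3415.
Optimal plan:
  Ithaca–W: 25 × 11 = 275
  Ithaca–Y: 95 × 11 = 1045
  Nampa–W: 10 × 10 = 100
  Nampa–X: 75 × 5 = 375
  Akron–W: 120 × 4 = 480
Optimal cost = 2275.
Saving = 3415 − 2275 = 1140.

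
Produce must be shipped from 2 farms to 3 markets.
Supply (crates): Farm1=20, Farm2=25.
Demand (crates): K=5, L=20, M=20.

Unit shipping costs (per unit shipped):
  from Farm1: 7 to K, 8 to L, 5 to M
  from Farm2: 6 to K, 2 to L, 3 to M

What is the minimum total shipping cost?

165

One minimum-cost allocation:
  Farm1->K: 5 × 7 = 35
  Farm1->M: 15 × 5 = 75
  Farm2->L: 20 × 2 = 40
  Farm2->M: 5 × 3 = 15
Total = 35 + 75 + 40 + 15 = 165.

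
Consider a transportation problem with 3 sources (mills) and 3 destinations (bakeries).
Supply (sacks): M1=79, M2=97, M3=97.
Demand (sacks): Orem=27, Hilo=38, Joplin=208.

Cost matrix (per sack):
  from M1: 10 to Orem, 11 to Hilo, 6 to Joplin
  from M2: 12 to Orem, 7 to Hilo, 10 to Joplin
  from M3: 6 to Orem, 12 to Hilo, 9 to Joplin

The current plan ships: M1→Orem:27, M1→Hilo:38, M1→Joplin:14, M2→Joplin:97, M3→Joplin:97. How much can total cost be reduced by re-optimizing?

Current plan cost = 27·10 + 38·11 + 14·6 + 97·10 + 97·9 = 2615.
Optimal plan:
  M1→Joplin: 79 × 6 = 474
  M2→Hilo: 38 × 7 = 266
  M2→Joplin: 59 × 10 = 590
  M3→Orem: 27 × 6 = 162
  M3→Joplin: 70 × 9 = 630
Optimal cost = 2122.
Saving = 2615 − 2122 = 493.

493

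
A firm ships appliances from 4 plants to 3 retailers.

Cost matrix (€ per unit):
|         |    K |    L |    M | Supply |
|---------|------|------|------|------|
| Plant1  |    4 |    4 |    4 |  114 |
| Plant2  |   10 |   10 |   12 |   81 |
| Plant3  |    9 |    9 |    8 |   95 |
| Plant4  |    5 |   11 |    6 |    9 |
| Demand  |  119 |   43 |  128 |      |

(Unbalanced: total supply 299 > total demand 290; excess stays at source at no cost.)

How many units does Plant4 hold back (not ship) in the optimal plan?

0

Minimum-cost shipments:
  Plant1→K: 38 × €4 = €152
  Plant1→L: 43 × €4 = €172
  Plant1→M: 33 × €4 = €132
  Plant2→K: 72 × €10 = €720
  Plant3→M: 95 × €8 = €760
  Plant4→K: 9 × €5 = €45
Total cost = €1981.
Plant4 ships 9 of its 9, leaving 0.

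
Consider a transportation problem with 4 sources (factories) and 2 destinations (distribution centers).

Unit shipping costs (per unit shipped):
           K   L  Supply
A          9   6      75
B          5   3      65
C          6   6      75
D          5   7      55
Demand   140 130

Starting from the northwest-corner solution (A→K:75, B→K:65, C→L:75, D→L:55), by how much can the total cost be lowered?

Current plan cost = 75·9 + 65·5 + 75·6 + 55·7 = 1835.
Optimal plan:
  A to L: 75 × 6 = 450
  B to K: 10 × 5 = 50
  B to L: 55 × 3 = 165
  C to K: 75 × 6 = 450
  D to K: 55 × 5 = 275
Optimal cost = 1390.
Saving = 1835 − 1390 = 445.

445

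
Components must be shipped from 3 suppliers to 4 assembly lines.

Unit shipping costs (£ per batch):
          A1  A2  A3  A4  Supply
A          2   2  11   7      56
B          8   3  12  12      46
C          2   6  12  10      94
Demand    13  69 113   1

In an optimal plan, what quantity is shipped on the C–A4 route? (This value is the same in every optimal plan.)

Solving gives:
  A to A2: 55 × £2 = £110
  A to A4: 1 × £7 = £7
  B to A2: 14 × £3 = £42
  B to A3: 32 × £12 = £384
  C to A1: 13 × £2 = £26
  C to A3: 81 × £12 = £972
Total cost = £1541.
The route C→A4 is not used.

0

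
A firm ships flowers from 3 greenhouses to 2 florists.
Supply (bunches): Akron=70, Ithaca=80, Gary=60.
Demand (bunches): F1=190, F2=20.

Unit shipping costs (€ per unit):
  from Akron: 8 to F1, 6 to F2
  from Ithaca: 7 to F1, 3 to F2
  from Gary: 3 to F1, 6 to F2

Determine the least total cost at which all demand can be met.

Optimal allocation:
  Akron->F1: 70 bunches
  Ithaca->F1: 60 bunches
  Ithaca->F2: 20 bunches
  Gary->F1: 60 bunches
Total cost = €1220.

1220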